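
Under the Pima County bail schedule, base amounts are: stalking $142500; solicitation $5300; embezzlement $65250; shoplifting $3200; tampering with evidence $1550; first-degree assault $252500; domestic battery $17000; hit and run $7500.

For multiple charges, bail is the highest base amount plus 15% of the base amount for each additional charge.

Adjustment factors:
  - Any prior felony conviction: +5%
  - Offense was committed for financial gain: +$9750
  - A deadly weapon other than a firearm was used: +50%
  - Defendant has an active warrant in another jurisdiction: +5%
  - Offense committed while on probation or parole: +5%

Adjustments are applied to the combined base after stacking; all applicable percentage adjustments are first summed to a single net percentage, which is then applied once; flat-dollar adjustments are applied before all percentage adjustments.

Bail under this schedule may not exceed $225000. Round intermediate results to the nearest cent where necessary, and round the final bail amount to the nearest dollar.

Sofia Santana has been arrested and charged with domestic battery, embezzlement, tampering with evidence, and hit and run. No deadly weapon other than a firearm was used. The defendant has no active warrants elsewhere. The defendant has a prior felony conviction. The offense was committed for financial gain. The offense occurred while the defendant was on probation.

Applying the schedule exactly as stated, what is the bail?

Base amounts from the schedule: domestic battery $17000; embezzlement $65250; tampering with evidence $1550; hit and run $7500.
Stacking rule: highest base plus 15% of each additional charge. Highest is embezzlement at $65250. Additional: $17000 × 15% = $2550; $1550 × 15% = $232.50; $7500 × 15% = $1125. Combined base = $65250 + $3907.50 = $69157.50.
Offense was committed for financial gain (+$9750 flat): $69157.50 + $9750 = $78907.50.
Net percentage adjustment: +5% +5% = +10%. $78907.50 × 1.1 = $86798.25.
$86798.25 is within the $225000 maximum.
Rounded to the nearest dollar: $86798.

$86798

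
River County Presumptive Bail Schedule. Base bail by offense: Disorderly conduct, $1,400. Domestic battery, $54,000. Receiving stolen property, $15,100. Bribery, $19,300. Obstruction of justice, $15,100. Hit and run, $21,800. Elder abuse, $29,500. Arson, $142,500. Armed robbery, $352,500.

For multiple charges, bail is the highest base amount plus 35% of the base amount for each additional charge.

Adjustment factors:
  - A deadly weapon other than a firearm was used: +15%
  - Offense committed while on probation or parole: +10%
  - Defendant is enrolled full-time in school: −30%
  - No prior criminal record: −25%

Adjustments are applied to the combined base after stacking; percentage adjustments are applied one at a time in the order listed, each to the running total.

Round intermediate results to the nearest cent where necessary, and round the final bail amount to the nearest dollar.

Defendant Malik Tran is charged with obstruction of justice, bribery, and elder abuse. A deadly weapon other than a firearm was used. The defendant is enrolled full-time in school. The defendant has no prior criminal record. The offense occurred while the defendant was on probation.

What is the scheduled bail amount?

Base amounts from the schedule: obstruction of justice $15,100; bribery $19,300; elder abuse $29,500.
Stacking rule: highest base plus 35% of each additional charge. Highest is elder abuse at $29,500. Additional: $15,100 × 35% = $5,285; $19,300 × 35% = $6,755. Combined base = $29,500 + $12,040 = $41,540.
A deadly weapon other than a firearm was used (+15%): $41,540 × 1.15 = $47,771.
Offense committed while on probation or parole (+10%): $47,771 × 1.1 = $52,548.10.
Defendant is enrolled full-time in school (−30%): $52,548.10 × 0.7 = $36,783.67.
No prior criminal record (−25%): $36,783.67 × 0.75 = $27,587.75.
Rounded to the nearest dollar: $27,588.

$27,588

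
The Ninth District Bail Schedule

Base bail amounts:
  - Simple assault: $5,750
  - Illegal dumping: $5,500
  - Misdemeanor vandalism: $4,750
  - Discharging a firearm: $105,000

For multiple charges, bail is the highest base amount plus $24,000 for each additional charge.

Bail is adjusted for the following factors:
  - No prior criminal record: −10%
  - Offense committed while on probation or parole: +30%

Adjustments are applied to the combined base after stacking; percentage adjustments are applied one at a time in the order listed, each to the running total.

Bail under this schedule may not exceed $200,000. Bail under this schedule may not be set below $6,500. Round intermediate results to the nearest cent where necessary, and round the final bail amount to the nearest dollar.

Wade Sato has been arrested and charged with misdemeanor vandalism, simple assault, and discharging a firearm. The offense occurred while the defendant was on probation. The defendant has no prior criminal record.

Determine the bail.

Base amounts from the schedule: misdemeanor vandalism $4,750; simple assault $5,750; discharging a firearm $105,000.
Stacking rule: highest base plus $24,000 per additional charge. Highest is discharging a firearm at $105,000; 2 additional charges → +$48,000. Combined base = $153,000.
No prior criminal record (−10%): $153,000 × 0.9 = $137,700.
Offense committed while on probation or parole (+30%): $137,700 × 1.3 = $179,010.
$179,010 is within the $200,000 maximum.
$179,010 is at or above the $6,500 minimum.

$179,010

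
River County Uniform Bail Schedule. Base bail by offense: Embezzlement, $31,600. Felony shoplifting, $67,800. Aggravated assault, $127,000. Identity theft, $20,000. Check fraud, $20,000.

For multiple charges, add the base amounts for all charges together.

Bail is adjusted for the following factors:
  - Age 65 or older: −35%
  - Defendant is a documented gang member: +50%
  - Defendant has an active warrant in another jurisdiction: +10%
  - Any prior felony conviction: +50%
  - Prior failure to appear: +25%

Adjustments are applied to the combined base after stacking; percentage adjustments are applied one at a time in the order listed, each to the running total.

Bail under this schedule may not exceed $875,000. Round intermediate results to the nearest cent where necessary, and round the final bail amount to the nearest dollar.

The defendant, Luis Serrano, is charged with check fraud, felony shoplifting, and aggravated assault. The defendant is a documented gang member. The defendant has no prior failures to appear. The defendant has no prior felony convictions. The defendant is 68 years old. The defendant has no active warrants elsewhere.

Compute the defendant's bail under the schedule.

Base amounts from the schedule: check fraud $20,000; felony shoplifting $67,800; aggravated assault $127,000.
Stacking rule: sum of all bases. $20,000 + $67,800 + $127,000 = $214,800.
Age 65 or older (−35%): $214,800 × 0.65 = $139,620.
Defendant is a documented gang member (+50%): $139,620 × 1.5 = $209,430.
$209,430 is within the $875,000 maximum.

$209,430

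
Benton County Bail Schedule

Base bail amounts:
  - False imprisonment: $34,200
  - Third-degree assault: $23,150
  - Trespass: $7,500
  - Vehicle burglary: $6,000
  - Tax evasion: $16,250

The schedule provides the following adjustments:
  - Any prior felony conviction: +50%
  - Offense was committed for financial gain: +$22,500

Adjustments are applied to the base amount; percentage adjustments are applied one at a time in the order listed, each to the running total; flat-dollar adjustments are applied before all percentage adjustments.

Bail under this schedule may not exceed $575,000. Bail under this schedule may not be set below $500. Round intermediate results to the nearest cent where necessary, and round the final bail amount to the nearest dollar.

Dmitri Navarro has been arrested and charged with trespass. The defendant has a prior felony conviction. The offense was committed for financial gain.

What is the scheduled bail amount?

Base amounts from the schedule: trespass $7,500.
Single charge. Combined base = $7,500.
Offense was committed for financial gain (+$22,500 flat): $7,500 + $22,500 = $30,000.
Any prior felony conviction (+50%): $30,000 × 1.5 = $45,000.
$45,000 is within the $575,000 maximum.
$45,000 is at or above the $500 minimum.

$45,000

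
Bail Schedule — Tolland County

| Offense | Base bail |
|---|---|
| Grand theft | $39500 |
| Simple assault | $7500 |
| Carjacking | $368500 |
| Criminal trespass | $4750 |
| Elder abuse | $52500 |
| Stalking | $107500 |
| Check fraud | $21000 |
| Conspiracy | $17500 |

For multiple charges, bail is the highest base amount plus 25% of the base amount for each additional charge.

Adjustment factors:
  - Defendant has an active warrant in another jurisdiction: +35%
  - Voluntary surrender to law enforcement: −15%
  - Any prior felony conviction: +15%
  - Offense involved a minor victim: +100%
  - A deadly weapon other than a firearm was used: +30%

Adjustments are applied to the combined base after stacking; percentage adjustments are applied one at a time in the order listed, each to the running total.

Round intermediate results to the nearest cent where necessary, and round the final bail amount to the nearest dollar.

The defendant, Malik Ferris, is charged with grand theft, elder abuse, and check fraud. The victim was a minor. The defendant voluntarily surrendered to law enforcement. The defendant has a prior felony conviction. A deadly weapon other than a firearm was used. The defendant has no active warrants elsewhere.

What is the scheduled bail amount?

$171869

Base amounts from the schedule: grand theft $39500; elder abuse $52500; check fraud $21000.
Stacking rule: highest base plus 25% of each additional charge. Highest is elder abuse at $52500. Additional: $39500 × 25% = $9875; $21000 × 25% = $5250. Combined base = $52500 + $15125 = $67625.
Voluntary surrender to law enforcement (−15%): $67625 × 0.85 = $57481.25.
Any prior felony conviction (+15%): $57481.25 × 1.15 = $66103.44.
Offense involved a minor victim (+100%): $66103.44 × 2 = $132206.88.
A deadly weapon other than a firearm was used (+30%): $132206.88 × 1.3 = $171868.94.
Rounded to the nearest dollar: $171869.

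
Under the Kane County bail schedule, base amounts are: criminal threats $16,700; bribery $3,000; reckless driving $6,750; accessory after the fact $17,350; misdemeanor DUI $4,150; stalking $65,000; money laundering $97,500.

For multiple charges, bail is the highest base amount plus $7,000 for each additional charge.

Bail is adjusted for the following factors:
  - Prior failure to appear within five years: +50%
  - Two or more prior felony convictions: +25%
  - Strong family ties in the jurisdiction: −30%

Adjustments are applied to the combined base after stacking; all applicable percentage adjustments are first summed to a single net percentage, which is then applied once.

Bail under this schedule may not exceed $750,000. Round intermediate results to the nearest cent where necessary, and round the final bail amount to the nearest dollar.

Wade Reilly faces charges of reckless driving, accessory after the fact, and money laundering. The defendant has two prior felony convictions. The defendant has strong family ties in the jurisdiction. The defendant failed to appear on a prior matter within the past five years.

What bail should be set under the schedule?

$161,675

Base amounts from the schedule: reckless driving $6,750; accessory after the fact $17,350; money laundering $97,500.
Stacking rule: highest base plus $7,000 per additional charge. Highest is money laundering at $97,500; 2 additional charges → +$14,000. Combined base = $111,500.
Net percentage adjustment: +50% +25% −30% = +45%. $111,500 × 1.45 = $161,675.
$161,675 is within the $750,000 maximum.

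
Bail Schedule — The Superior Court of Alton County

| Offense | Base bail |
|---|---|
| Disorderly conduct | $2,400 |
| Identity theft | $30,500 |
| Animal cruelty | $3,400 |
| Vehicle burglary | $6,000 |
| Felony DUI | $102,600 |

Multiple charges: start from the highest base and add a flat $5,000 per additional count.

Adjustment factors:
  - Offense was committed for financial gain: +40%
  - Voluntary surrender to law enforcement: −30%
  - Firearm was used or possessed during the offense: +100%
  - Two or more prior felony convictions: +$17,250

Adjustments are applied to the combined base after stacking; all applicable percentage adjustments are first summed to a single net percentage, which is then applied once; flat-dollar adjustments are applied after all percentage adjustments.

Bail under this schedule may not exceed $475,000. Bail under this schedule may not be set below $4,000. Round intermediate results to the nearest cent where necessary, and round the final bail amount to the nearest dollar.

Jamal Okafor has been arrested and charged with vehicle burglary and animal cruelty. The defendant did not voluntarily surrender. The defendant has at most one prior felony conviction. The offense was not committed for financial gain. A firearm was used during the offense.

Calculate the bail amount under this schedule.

$22,000

Base amounts from the schedule: vehicle burglary $6,000; animal cruelty $3,400.
Stacking rule: highest base plus $5,000 per additional charge. Highest is vehicle burglary at $6,000; 1 additional charge → +$5,000. Combined base = $11,000.
Firearm was used or possessed during the offense (+100%): $11,000 × 2 = $22,000.
$22,000 is within the $475,000 maximum.
$22,000 is at or above the $4,000 minimum.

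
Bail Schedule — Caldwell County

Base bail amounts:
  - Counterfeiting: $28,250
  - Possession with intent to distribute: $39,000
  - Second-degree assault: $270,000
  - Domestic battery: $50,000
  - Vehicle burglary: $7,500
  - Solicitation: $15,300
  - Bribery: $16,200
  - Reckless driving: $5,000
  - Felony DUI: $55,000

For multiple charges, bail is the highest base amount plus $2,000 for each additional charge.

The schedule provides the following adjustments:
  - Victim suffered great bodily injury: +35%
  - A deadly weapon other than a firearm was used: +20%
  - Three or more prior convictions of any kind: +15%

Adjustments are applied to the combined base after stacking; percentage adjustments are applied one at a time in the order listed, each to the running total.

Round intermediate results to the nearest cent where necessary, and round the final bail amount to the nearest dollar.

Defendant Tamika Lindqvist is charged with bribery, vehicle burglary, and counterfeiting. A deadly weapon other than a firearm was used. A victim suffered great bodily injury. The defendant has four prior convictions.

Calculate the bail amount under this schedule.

$60,082

Base amounts from the schedule: bribery $16,200; vehicle burglary $7,500; counterfeiting $28,250.
Stacking rule: highest base plus $2,000 per additional charge. Highest is counterfeiting at $28,250; 2 additional charges → +$4,000. Combined base = $32,250.
Victim suffered great bodily injury (+35%): $32,250 × 1.35 = $43,537.50.
A deadly weapon other than a firearm was used (+20%): $43,537.50 × 1.2 = $52,245.
Three or more prior convictions of any kind (+15%): $52,245 × 1.15 = $60,081.75.
Rounded to the nearest dollar: $60,082.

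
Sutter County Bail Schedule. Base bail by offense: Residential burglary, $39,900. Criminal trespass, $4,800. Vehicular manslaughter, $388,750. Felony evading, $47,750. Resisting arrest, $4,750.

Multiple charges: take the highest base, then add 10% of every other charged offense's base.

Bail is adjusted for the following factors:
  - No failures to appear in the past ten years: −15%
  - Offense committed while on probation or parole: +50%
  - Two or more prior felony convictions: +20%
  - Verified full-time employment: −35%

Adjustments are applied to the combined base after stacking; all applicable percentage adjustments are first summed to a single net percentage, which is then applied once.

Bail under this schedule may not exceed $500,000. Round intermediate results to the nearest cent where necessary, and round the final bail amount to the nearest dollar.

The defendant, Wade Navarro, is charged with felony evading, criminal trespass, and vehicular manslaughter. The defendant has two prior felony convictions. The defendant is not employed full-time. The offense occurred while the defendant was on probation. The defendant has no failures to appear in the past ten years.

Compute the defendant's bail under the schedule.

$500,000

Base amounts from the schedule: felony evading $47,750; criminal trespass $4,800; vehicular manslaughter $388,750.
Stacking rule: highest base plus 10% of each additional charge. Highest is vehicular manslaughter at $388,750. Additional: $47,750 × 10% = $4,775; $4,800 × 10% = $480. Combined base = $388,750 + $5,255 = $394,005.
Net percentage adjustment: −15% +50% +20% = +55%. $394,005 × 1.55 = $610,707.75.
Result $610,707.75 exceeds the maximum of $500,000; bail is capped at $500,000.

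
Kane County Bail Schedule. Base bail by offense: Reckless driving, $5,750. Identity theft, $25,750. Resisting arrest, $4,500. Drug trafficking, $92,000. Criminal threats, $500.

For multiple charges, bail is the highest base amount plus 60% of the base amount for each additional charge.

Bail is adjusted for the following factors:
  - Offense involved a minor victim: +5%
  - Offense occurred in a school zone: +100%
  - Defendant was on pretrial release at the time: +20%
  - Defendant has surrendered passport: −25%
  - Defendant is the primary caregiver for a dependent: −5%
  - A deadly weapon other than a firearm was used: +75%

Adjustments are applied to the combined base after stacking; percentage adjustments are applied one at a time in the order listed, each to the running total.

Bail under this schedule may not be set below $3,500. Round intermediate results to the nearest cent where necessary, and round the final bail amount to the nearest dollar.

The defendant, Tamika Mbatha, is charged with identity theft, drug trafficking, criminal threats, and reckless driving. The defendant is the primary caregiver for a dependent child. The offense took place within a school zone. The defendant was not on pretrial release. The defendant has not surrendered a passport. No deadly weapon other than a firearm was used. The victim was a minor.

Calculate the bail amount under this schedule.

$221,844

Base amounts from the schedule: identity theft $25,750; drug trafficking $92,000; criminal threats $500; reckless driving $5,750.
Stacking rule: highest base plus 60% of each additional charge. Highest is drug trafficking at $92,000. Additional: $25,750 × 60% = $15,450; $500 × 60% = $300; $5,750 × 60% = $3,450. Combined base = $92,000 + $19,200 = $111,200.
Offense involved a minor victim (+5%): $111,200 × 1.05 = $116,760.
Offense occurred in a school zone (+100%): $116,760 × 2 = $233,520.
Defendant is the primary caregiver for a dependent (−5%): $233,520 × 0.95 = $221,844.
$221,844 is at or above the $3,500 minimum.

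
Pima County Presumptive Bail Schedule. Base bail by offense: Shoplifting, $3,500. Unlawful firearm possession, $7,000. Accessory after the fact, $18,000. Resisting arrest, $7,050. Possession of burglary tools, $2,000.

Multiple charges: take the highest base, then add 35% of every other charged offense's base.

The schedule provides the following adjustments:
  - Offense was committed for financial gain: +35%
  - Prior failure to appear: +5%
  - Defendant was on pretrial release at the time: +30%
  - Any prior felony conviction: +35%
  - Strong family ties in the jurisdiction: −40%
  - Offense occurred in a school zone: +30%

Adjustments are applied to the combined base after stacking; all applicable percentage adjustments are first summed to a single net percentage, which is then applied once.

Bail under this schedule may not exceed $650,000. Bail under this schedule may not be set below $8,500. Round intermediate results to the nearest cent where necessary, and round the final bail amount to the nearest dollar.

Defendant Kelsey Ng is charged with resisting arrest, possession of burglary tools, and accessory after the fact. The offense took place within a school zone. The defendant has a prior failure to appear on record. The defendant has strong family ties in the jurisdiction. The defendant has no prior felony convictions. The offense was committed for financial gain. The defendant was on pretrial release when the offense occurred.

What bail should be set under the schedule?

$33,868

Base amounts from the schedule: resisting arrest $7,050; possession of burglary tools $2,000; accessory after the fact $18,000.
Stacking rule: highest base plus 35% of each additional charge. Highest is accessory after the fact at $18,000. Additional: $7,050 × 35% = $2,467.50; $2,000 × 35% = $700. Combined base = $18,000 + $3,167.50 = $21,167.50.
Net percentage adjustment: +35% +5% +30% −40% +30% = +60%. $21,167.50 × 1.6 = $33,868.
$33,868 is within the $650,000 maximum.
$33,868 is at or above the $8,500 minimum.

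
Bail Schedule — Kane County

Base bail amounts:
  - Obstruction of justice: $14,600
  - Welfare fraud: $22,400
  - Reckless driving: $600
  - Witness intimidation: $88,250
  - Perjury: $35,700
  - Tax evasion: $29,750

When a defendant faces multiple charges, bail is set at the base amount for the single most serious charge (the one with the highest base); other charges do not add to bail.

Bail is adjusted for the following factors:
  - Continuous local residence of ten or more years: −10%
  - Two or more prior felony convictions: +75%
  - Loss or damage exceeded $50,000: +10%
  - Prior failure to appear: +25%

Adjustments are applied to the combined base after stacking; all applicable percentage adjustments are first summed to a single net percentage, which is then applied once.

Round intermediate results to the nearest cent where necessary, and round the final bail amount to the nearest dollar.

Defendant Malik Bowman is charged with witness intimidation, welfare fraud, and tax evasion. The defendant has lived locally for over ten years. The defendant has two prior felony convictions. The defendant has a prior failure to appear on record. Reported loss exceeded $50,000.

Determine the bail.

Base amounts from the schedule: witness intimidation $88,250; welfare fraud $22,400; tax evasion $29,750.
Stacking rule: use the highest base only. Highest is witness intimidation at $88,250. Combined base = $88,250.
Net percentage adjustment: −10% +75% +10% +25% = +100%. $88,250 × 2 = $176,500.

$176,500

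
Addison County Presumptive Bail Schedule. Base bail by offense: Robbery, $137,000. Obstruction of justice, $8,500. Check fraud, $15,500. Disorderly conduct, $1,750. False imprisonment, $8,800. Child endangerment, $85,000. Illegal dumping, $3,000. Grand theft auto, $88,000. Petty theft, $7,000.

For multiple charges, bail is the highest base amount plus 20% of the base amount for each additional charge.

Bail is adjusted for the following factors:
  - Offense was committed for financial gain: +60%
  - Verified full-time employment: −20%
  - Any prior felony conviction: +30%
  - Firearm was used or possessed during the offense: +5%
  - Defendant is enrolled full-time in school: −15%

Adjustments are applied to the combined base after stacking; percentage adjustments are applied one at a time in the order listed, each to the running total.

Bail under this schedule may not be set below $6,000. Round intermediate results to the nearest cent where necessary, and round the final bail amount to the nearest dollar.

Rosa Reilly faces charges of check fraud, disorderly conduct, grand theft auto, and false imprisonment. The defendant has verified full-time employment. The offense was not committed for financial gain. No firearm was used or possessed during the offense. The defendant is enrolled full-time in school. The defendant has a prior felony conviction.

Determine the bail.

$82,398

Base amounts from the schedule: check fraud $15,500; disorderly conduct $1,750; grand theft auto $88,000; false imprisonment $8,800.
Stacking rule: highest base plus 20% of each additional charge. Highest is grand theft auto at $88,000. Additional: $15,500 × 20% = $3,100; $1,750 × 20% = $350; $8,800 × 20% = $1,760. Combined base = $88,000 + $5,210 = $93,210.
Verified full-time employment (−20%): $93,210 × 0.8 = $74,568.
Any prior felony conviction (+30%): $74,568 × 1.3 = $96,938.40.
Defendant is enrolled full-time in school (−15%): $96,938.40 × 0.85 = $82,397.64.
$82,397.64 is at or above the $6,000 minimum.
Rounded to the nearest dollar: $82,398.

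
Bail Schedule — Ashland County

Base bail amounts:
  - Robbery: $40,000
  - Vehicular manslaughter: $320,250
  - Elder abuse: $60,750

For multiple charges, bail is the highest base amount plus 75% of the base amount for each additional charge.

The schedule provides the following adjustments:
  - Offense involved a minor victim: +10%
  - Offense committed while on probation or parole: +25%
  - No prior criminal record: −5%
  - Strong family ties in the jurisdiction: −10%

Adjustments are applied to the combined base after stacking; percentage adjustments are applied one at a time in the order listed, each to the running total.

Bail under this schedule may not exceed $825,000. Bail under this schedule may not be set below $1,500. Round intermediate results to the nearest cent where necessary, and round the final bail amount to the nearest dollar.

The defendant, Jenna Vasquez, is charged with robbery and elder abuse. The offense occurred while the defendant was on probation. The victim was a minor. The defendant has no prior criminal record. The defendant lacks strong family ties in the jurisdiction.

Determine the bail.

$118,542

Base amounts from the schedule: robbery $40,000; elder abuse $60,750.
Stacking rule: highest base plus 75% of each additional charge. Highest is elder abuse at $60,750. Additional: $40,000 × 75% = $30,000. Combined base = $60,750 + $30,000 = $90,750.
Offense involved a minor victim (+10%): $90,750 × 1.1 = $99,825.
Offense committed while on probation or parole (+25%): $99,825 × 1.25 = $124,781.25.
No prior criminal record (−5%): $124,781.25 × 0.95 = $118,542.19.
$118,542.19 is within the $825,000 maximum.
$118,542.19 is at or above the $1,500 minimum.
Rounded to the nearest dollar: $118,542.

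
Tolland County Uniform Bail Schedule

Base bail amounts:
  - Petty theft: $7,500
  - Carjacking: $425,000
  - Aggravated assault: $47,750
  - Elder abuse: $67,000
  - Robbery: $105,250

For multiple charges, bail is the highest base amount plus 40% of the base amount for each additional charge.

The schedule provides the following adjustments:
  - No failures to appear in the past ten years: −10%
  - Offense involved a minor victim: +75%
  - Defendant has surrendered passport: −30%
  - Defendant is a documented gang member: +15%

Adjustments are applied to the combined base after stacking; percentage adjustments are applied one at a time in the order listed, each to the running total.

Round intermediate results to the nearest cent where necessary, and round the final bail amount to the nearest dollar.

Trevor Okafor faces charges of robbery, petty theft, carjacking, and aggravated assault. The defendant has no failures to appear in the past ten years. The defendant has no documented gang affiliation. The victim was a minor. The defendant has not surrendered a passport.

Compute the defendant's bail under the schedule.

$770,490

Base amounts from the schedule: robbery $105,250; petty theft $7,500; carjacking $425,000; aggravated assault $47,750.
Stacking rule: highest base plus 40% of each additional charge. Highest is carjacking at $425,000. Additional: $105,250 × 40% = $42,100; $7,500 × 40% = $3,000; $47,750 × 40% = $19,100. Combined base = $425,000 + $64,200 = $489,200.
No failures to appear in the past ten years (−10%): $489,200 × 0.9 = $440,280.
Offense involved a minor victim (+75%): $440,280 × 1.75 = $770,490.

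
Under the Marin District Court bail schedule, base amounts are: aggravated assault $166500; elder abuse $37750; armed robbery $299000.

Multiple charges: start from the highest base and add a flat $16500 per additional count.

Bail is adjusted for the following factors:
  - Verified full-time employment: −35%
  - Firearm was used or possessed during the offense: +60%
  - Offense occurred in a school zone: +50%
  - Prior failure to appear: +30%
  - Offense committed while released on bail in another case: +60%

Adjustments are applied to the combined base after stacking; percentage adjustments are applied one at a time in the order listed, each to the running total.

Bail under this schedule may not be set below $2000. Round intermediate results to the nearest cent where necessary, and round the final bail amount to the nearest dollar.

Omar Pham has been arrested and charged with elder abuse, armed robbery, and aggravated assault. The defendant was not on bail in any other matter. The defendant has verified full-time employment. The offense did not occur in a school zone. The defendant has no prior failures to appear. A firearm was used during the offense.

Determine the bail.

Base amounts from the schedule: elder abuse $37750; armed robbery $299000; aggravated assault $166500.
Stacking rule: highest base plus $16500 per additional charge. Highest is armed robbery at $299000; 2 additional charges → +$33000. Combined base = $332000.
Verified full-time employment (−35%): $332000 × 0.65 = $215800.
Firearm was used or possessed during the offense (+60%): $215800 × 1.6 = $345280.
$345280 is at or above the $2000 minimum.

$345280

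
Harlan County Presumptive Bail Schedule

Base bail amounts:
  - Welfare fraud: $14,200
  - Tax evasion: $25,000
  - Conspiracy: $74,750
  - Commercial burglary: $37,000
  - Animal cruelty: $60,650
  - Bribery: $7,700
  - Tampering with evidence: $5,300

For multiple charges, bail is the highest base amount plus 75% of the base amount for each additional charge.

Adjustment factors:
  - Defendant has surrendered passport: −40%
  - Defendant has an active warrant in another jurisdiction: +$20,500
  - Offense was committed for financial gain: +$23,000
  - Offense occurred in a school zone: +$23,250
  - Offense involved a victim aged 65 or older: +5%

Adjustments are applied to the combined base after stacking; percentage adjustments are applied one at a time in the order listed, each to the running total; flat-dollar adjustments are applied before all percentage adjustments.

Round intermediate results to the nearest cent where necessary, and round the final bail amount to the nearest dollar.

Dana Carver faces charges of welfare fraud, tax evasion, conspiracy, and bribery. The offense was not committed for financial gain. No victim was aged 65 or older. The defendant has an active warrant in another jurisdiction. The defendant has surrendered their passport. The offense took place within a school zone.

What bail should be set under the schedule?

Base amounts from the schedule: welfare fraud $14,200; tax evasion $25,000; conspiracy $74,750; bribery $7,700.
Stacking rule: highest base plus 75% of each additional charge. Highest is conspiracy at $74,750. Additional: $14,200 × 75% = $10,650; $25,000 × 75% = $18,750; $7,700 × 75% = $5,775. Combined base = $74,750 + $35,175 = $109,925.
Defendant has an active warrant in another jurisdiction (+$20,500 flat): $109,925 + $20,500 = $130,425.
Offense occurred in a school zone (+$23,250 flat): $130,425 + $23,250 = $153,675.
Defendant has surrendered passport (−40%): $153,675 × 0.6 = $92,205.

$92,205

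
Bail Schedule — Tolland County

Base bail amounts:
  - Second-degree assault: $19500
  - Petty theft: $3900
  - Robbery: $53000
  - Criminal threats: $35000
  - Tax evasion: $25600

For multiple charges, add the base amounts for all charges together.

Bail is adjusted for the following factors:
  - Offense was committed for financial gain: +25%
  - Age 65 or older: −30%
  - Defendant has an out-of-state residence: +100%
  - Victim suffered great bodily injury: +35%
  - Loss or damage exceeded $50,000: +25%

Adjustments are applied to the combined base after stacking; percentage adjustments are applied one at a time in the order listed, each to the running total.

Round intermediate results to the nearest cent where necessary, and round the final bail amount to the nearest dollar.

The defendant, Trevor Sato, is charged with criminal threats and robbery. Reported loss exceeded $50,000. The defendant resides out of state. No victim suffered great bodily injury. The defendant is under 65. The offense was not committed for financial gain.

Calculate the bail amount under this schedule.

Base amounts from the schedule: criminal threats $35000; robbery $53000.
Stacking rule: sum of all bases. $35000 + $53000 = $88000.
Defendant has an out-of-state residence (+100%): $88000 × 2 = $176000.
Loss or damage exceeded $50,000 (+25%): $176000 × 1.25 = $220000.

$220000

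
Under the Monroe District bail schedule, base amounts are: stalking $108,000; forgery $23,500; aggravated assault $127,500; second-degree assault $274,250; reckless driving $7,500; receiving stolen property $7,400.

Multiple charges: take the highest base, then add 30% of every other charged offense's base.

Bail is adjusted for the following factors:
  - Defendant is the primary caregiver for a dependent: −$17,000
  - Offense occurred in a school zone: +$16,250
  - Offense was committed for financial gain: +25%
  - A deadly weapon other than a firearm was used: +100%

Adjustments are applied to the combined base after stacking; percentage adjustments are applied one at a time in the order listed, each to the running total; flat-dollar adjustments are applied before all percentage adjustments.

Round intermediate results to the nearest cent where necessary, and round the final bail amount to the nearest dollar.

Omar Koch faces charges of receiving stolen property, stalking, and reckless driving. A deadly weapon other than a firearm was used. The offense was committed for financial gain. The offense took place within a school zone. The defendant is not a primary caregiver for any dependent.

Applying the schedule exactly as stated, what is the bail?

Base amounts from the schedule: receiving stolen property $7,400; stalking $108,000; reckless driving $7,500.
Stacking rule: highest base plus 30% of each additional charge. Highest is stalking at $108,000. Additional: $7,400 × 30% = $2,220; $7,500 × 30% = $2,250. Combined base = $108,000 + $4,470 = $112,470.
Offense occurred in a school zone (+$16,250 flat): $112,470 + $16,250 = $128,720.
Offense was committed for financial gain (+25%): $128,720 × 1.25 = $160,900.
A deadly weapon other than a firearm was used (+100%): $160,900 × 2 = $321,800.

$321,800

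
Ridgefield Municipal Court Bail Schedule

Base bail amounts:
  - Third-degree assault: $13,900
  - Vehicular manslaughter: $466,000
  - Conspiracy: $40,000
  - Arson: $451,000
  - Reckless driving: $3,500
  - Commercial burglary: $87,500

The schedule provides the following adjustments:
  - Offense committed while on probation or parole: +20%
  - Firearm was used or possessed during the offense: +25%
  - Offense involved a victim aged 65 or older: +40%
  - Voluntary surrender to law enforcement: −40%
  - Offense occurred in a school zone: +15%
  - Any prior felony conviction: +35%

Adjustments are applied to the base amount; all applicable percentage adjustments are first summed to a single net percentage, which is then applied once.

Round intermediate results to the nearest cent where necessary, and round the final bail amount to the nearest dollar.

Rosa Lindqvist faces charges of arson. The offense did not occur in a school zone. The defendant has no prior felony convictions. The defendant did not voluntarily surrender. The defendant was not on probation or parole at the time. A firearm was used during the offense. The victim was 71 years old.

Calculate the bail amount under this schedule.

Base amounts from the schedule: arson $451,000.
Single charge. Combined base = $451,000.
Net percentage adjustment: +25% +40% = +65%. $451,000 × 1.65 = $744,150.

$744,150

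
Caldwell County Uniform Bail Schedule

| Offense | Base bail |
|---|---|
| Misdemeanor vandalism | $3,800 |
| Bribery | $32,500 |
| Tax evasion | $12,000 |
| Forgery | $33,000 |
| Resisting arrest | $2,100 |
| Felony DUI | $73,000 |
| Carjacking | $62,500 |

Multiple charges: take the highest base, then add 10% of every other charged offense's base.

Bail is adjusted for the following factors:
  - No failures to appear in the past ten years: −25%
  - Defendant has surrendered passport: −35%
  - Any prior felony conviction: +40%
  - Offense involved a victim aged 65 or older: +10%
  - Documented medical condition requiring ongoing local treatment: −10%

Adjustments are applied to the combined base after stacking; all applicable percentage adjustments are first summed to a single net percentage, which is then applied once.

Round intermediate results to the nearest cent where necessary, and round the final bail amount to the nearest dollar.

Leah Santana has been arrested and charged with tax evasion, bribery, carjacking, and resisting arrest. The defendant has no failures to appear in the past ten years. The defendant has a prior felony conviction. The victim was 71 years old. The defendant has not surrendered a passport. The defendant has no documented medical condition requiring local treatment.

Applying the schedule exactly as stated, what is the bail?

$83,950

Base amounts from the schedule: tax evasion $12,000; bribery $32,500; carjacking $62,500; resisting arrest $2,100.
Stacking rule: highest base plus 10% of each additional charge. Highest is carjacking at $62,500. Additional: $12,000 × 10% = $1,200; $32,500 × 10% = $3,250; $2,100 × 10% = $210. Combined base = $62,500 + $4,660 = $67,160.
Net percentage adjustment: −25% +40% +10% = +25%. $67,160 × 1.25 = $83,950.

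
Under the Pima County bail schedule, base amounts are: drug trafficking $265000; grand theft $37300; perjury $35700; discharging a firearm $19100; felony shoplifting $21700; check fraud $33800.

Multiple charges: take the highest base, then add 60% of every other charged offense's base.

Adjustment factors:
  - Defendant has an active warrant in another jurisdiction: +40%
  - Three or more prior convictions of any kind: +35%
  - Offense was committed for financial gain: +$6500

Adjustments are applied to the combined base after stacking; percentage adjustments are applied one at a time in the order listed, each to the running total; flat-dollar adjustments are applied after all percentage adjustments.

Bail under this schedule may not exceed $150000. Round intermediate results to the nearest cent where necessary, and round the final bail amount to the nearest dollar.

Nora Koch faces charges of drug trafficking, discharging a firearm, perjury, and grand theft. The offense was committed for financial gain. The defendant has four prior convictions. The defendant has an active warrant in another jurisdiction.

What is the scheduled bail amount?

$150000

Base amounts from the schedule: drug trafficking $265000; discharging a firearm $19100; perjury $35700; grand theft $37300.
Stacking rule: highest base plus 60% of each additional charge. Highest is drug trafficking at $265000. Additional: $19100 × 60% = $11460; $35700 × 60% = $21420; $37300 × 60% = $22380. Combined base = $265000 + $55260 = $320260.
Defendant has an active warrant in another jurisdiction (+40%): $320260 × 1.4 = $448364.
Three or more prior convictions of any kind (+35%): $448364 × 1.35 = $605291.40.
Offense was committed for financial gain (+$6500 flat): $605291.40 + $6500 = $611791.40.
Result $611791.40 exceeds the maximum of $150000; bail is capped at $150000.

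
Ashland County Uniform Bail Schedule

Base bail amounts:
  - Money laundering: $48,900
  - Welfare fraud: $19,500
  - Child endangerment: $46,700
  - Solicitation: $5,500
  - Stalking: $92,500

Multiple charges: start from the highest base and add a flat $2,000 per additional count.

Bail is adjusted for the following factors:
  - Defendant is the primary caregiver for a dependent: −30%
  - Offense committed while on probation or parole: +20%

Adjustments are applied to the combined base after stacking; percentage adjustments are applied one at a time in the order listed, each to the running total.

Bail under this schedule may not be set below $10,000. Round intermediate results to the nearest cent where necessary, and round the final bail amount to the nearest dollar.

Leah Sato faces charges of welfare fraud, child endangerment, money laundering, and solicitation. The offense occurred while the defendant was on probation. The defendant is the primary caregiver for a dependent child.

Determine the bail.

$46,116

Base amounts from the schedule: welfare fraud $19,500; child endangerment $46,700; money laundering $48,900; solicitation $5,500.
Stacking rule: highest base plus $2,000 per additional charge. Highest is money laundering at $48,900; 3 additional charges → +$6,000. Combined base = $54,900.
Defendant is the primary caregiver for a dependent (−30%): $54,900 × 0.7 = $38,430.
Offense committed while on probation or parole (+20%): $38,430 × 1.2 = $46,116.
$46,116 is at or above the $10,000 minimum.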